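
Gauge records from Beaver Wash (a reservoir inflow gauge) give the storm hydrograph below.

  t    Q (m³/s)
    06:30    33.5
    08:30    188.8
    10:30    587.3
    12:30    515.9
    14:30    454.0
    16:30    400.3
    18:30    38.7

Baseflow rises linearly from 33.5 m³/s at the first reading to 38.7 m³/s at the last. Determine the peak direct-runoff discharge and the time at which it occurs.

Subtracting baseflow gives direct-runoff ordinates: 0.00, 154.43, 552.07, 479.80, 417.03, 362.47, 0.00 m³/s.
The maximum is 552.07 m³/s, occurring at the reading for t = 10:30.

Q_p = 552.07 m³/s at t = 10:30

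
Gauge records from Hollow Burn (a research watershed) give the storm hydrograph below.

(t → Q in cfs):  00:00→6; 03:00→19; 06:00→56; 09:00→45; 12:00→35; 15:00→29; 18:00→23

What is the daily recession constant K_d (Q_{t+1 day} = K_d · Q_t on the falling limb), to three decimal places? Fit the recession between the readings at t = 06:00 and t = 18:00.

Between t = 06:00 and t = 18:00 the flow falls from 56 to 23 cfs over 4×3 h = 12 h.
Per-interval ratio K = (23/56)^(1/4) = 0.8005; K_d = K^(24/3) = 0.169.

K_d ≈ 0.169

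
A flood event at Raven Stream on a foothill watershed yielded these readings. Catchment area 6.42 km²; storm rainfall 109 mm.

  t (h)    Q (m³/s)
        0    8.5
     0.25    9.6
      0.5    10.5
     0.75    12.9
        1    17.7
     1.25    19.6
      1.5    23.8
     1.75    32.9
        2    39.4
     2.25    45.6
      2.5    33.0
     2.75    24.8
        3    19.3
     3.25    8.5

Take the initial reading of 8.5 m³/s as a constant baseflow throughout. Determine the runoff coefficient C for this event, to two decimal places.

ΣQ_DR = 187.1 m³/s; V = ΣQ_DR·Δt = 1.684 × 10^5 m³.
Runoff depth d = V / A = 26.23 mm.
C = d / P = 26.23 / 109 = 0.24.

C ≈ 0.24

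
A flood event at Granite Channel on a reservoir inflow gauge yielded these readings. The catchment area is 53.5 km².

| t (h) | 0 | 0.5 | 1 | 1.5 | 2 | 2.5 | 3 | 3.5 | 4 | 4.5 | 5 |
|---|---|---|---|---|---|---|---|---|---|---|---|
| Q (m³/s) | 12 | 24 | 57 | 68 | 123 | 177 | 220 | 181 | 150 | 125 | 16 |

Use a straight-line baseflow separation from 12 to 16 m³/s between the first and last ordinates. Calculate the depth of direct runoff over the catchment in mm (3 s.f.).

Direct runoff: 0.00, 11.60, 44.20, 54.80, 109.40, 163.00, 205.60, 166.20, 134.80, 109.40, 0.00 m³/s; ΣQ_DR = 999.0 m³/s.
V = ΣQ_DR · Δt = 999.0 × 1800 s = 1.798 × 10^6 m³.
Over A = 53.5 km², depth = V / A = 33.6 mm.

d ≈ 33.6 mm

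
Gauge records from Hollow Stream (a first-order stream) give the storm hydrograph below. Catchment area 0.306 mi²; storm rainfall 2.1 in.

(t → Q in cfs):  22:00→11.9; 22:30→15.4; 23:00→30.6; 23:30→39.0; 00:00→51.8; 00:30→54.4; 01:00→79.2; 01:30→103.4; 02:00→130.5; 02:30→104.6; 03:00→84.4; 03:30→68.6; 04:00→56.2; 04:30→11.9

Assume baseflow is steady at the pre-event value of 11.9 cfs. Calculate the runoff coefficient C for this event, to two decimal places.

C ≈ 0.81

ΣQ_DR = 675.3 cfs; V = ΣQ_DR·Δt = 1.216 × 10^6 ft³.
Runoff depth d = V / A = 1.710 in.
C = d / P = 1.710 / 2.1 = 0.81.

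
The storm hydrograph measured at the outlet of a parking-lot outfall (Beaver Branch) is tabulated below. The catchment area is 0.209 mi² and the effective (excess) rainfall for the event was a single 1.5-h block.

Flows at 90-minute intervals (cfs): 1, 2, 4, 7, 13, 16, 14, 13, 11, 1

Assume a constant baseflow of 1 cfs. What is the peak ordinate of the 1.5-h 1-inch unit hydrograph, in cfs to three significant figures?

U_p ≈ 18.7 cfs

Direct runoff: 0.0, 1.0, 3.0, 6.0, 12.0, 15.0, 13.0, 12.0, 10.0, 0.0 cfs; ΣQ_DR = 72.00 cfs, peak = 15.0 cfs.
Runoff depth d = ΣQ_DR·Δt / A = 72.00 × 5400 / (0.209 mi²) = 0.8007 in.
The 1-inch UH is the DRH scaled by (1 in)/d, so U_p = 15.0 × 1/0.8007 = 18.7 cfs.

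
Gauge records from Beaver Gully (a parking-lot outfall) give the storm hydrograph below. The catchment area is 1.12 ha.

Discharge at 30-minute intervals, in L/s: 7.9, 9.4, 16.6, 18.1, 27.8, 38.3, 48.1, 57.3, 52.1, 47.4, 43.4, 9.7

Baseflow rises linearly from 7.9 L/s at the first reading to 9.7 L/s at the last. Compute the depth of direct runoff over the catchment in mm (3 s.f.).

d ≈ 43.5 mm

Direct runoff: 0.00, 1.34, 8.37, 9.71, 19.25, 29.58, 39.22, 48.25, 42.89, 38.03, 33.86, 0.00 L/s; ΣQ_DR = 270.5 L/s.
V = ΣQ_DR · Δt = 270.5 × 1800 s = 4.869 × 10^5 L.
Over A = 1.12 ha, depth = V / A = 43.5 mm.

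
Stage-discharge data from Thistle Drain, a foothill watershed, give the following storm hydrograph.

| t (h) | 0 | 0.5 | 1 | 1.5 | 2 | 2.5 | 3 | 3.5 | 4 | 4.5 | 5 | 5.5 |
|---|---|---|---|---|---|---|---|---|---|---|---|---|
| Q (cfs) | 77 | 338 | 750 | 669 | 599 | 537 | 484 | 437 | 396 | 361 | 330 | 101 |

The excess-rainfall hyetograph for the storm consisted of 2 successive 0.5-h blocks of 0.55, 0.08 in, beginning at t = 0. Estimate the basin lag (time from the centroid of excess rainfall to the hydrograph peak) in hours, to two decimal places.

Centroid of excess rainfall: t_c = Σ P_i·t̄_i / ΣP_i = 0.3135 h (block centres at 0.25, 0.75 h).
Hydrograph peak occurs at t = 1 h, so basin lag t_L = 1 − 0.3135 = 0.69 h.

t_L ≈ 0.69 h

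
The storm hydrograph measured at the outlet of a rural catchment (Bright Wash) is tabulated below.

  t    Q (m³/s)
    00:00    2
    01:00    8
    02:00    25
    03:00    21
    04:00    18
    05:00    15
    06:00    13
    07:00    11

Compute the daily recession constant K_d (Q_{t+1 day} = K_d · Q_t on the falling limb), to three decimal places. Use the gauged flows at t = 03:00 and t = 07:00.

K_d ≈ 0.021

Between t = 03:00 and t = 07:00 the flow falls from 21 to 11 m³/s over 4×1 h = 4 h.
Per-interval ratio K = (11/21)^(1/4) = 0.8507; K_d = K^(24/1) = 0.021.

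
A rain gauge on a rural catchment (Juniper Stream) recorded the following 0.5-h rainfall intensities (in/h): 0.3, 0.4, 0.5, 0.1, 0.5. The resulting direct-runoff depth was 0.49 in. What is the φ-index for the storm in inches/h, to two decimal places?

φ ≈ 0.18 in/h

Only the 4 blocks with intensity above φ contribute runoff: 0.3, 0.4, 0.5, 0.5 in/h.
Σ(I−φ)·Δt = d  ⇒  (0.3+0.4+0.5+0.5 − 4φ)·0.5 = 0.49
φ = (1.700 − 0.49/0.5) / 4 = 0.18 in/h.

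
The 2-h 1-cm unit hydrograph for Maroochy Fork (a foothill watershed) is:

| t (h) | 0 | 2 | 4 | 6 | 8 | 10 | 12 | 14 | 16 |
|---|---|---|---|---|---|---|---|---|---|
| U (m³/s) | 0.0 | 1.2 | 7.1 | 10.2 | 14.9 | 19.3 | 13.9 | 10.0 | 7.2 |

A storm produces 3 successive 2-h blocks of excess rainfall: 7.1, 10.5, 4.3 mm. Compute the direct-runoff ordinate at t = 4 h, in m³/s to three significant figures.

Q ≈ 6.30 m³/s

By discrete convolution, Q_j = Σ (P_i / 10 mm) · U_{j−i}.
At t = 4 h (j=2): Q = (7.1/10)·7.1 + (10.5/10)·1.2 + (4.3/10)·0.0 = 6.30 m³/s.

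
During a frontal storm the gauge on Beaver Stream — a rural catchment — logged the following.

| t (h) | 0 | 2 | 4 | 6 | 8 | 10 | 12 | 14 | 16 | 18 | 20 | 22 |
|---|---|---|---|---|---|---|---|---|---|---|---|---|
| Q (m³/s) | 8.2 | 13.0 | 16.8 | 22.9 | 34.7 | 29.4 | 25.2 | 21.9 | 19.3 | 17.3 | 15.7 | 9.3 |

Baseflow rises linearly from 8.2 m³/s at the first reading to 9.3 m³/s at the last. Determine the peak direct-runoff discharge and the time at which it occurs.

Q_p = 26.10 m³/s at t = 8 h

Subtracting baseflow gives direct-runoff ordinates: 0.00, 4.70, 8.40, 14.40, 26.10, 20.70, 16.40, 13.00, 10.30, 8.20, 6.50, 0.00 m³/s.
The maximum is 26.10 m³/s, occurring at the reading for t = 8 h.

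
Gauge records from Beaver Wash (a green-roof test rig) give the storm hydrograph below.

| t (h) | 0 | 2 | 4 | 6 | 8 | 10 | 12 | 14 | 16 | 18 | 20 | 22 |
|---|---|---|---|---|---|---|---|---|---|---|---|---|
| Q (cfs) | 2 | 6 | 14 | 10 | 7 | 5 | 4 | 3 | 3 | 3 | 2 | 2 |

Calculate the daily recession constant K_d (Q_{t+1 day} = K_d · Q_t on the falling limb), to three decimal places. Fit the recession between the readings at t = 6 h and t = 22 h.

Between t = 6 h and t = 22 h the flow falls from 10 to 2 cfs over 8×2 h = 16 h.
Per-interval ratio K = (2/10)^(1/8) = 0.8178; K_d = K^(24/2) = 0.089.

K_d ≈ 0.089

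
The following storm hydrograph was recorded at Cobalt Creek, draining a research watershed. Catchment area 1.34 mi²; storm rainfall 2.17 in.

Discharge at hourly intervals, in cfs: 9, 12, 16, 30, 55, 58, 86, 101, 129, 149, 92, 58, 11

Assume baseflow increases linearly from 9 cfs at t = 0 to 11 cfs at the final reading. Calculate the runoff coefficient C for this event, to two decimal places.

ΣQ_DR = 676.0 cfs; V = ΣQ_DR·Δt = 2.434 × 10^6 ft³.
Runoff depth d = V / A = 0.7817 in.
C = d / P = 0.7817 / 2.17 = 0.36.

C ≈ 0.36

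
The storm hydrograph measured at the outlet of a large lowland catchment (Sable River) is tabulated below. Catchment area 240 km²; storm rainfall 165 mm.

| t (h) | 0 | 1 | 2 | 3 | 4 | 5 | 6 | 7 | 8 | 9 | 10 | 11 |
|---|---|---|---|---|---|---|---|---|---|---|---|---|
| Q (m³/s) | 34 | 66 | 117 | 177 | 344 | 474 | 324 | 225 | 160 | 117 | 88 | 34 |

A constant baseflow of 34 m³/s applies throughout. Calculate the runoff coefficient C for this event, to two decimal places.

C ≈ 0.16

ΣQ_DR = 1752 m³/s; V = ΣQ_DR·Δt = 6.307 × 10^6 m³.
Runoff depth d = V / A = 26.28 mm.
C = d / P = 26.28 / 165 = 0.16.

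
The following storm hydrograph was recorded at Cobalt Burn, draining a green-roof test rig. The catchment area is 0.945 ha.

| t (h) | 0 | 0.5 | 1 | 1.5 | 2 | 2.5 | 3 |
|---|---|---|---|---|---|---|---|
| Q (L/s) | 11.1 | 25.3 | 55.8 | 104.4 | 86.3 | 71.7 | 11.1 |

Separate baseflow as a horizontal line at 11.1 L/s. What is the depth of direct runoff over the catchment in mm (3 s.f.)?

Direct runoff: 0.0, 14.2, 44.7, 93.3, 75.2, 60.6, 0.0 L/s; ΣQ_DR = 288.0 L/s.
V = ΣQ_DR · Δt = 288.0 × 1800 s = 5.184 × 10^5 L.
Over A = 0.945 ha, depth = V / A = 54.9 mm.

d ≈ 54.9 mm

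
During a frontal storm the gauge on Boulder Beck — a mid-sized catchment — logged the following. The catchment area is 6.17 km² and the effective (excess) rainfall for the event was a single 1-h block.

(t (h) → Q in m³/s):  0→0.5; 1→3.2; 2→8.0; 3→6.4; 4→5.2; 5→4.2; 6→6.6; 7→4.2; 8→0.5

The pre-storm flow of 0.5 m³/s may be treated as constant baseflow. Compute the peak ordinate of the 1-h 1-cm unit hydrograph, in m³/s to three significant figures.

Direct runoff: 0.0, 2.7, 7.5, 5.9, 4.7, 3.7, 6.1, 3.7, 0.0 m³/s; ΣQ_DR = 34.30 m³/s, peak = 7.5 m³/s.
Runoff depth d = ΣQ_DR·Δt / A = 34.30 × 3600 / (6.17 km²) = 20.01 mm.
The 1-cm UH is the DRH scaled by (10 mm)/d, so U_p = 7.5 × 10/20.01 = 3.75 m³/s.

U_p ≈ 3.75 m³/s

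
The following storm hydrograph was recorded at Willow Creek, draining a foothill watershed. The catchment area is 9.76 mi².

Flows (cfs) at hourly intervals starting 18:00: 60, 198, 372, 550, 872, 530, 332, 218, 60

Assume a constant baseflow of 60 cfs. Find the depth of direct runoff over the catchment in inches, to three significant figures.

d ≈ 0.421 in

Direct runoff: 0.0, 138.0, 312.0, 490.0, 812.0, 470.0, 272.0, 158.0, 0.0 cfs; ΣQ_DR = 2652 cfs.
V = ΣQ_DR · Δt = 2652 × 3600 s = 9.547 × 10^6 ft³.
Over A = 9.76 mi², depth = V / A = 0.421 in.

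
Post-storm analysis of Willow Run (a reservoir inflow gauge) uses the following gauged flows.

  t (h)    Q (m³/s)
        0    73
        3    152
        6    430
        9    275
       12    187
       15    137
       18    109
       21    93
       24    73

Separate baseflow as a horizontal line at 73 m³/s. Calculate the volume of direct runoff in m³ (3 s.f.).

Direct-runoff ordinates (Q − Q_b): 0.0, 79.0, 357.0, 202.0, 114.0, 64.0, 36.0, 20.0, 0.0 m³/s.
ΣQ_DR = 872.0 m³/s.
With Δt = 3 h = 10800 s, V = ΣQ_DR · Δt = 872.0 × 10800 = 9.42 × 10^6 m³.

V ≈ 9.42 × 10^6 m³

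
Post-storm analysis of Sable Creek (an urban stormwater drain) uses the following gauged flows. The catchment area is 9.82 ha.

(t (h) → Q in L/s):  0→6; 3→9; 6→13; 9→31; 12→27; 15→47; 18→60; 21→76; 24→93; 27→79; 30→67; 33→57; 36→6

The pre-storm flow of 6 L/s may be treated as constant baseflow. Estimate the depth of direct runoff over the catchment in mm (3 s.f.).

d ≈ 54.2 mm

Direct runoff: 0.0, 3.0, 7.0, 25.0, 21.0, 41.0, 54.0, 70.0, 87.0, 73.0, 61.0, 51.0, 0.0 L/s; ΣQ_DR = 493.0 L/s.
V = ΣQ_DR · Δt = 493.0 × 10800 s = 5.324 × 10^6 L.
Over A = 9.82 ha, depth = V / A = 54.2 mm.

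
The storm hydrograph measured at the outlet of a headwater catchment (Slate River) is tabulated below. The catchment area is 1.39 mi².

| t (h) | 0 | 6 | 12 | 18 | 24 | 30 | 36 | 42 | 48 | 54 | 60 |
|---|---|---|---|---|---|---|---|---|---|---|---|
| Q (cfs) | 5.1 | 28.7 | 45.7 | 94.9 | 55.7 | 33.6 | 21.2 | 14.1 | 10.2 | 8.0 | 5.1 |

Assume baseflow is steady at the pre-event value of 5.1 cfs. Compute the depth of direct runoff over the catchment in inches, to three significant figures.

Direct runoff: 0.0, 23.6, 40.6, 89.8, 50.6, 28.5, 16.1, 9.0, 5.1, 2.9, 0.0 cfs; ΣQ_DR = 266.2 cfs.
V = ΣQ_DR · Δt = 266.2 × 21600 s = 5.750 × 10^6 ft³.
Over A = 1.39 mi², depth = V / A = 1.78 in.

d ≈ 1.78 in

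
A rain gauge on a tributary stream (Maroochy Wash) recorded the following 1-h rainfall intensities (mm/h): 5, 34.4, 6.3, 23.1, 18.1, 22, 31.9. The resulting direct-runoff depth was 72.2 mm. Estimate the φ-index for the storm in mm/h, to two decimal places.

Only the 5 blocks with intensity above φ contribute runoff: 34.4, 23.1, 18.1, 22, 31.9 mm/h.
Σ(I−φ)·Δt = d  ⇒  (34.4+23.1+18.1+22+31.9 − 5φ)·1 = 72.2
φ = (129.5 − 72.2/1) / 5 = 11.46 mm/h.

φ ≈ 11.46 mm/h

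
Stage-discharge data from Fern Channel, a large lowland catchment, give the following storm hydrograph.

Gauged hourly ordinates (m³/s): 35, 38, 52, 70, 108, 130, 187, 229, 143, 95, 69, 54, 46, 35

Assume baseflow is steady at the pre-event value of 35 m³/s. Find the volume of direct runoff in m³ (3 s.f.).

V ≈ 2.88 × 10^6 m³

Direct-runoff ordinates (Q − Q_b): 0.0, 3.0, 17.0, 35.0, 73.0, 95.0, 152.0, 194.0, 108.0, 60.0, 34.0, 19.0, 11.0, 0.0 m³/s.
ΣQ_DR = 801.0 m³/s.
With Δt = 1 h = 3600 s, V = ΣQ_DR · Δt = 801.0 × 3600 = 2.88 × 10^6 m³.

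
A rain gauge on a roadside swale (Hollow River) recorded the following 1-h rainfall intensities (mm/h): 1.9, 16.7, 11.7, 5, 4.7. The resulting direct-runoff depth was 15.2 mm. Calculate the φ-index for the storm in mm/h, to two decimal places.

Only the 2 blocks with intensity above φ contribute runoff: 16.7, 11.7 mm/h.
Σ(I−φ)·Δt = d  ⇒  (16.7+11.7 − 2φ)·1 = 15.2
φ = (28.40 − 15.2/1) / 2 = 6.60 mm/h.

φ ≈ 6.60 mm/h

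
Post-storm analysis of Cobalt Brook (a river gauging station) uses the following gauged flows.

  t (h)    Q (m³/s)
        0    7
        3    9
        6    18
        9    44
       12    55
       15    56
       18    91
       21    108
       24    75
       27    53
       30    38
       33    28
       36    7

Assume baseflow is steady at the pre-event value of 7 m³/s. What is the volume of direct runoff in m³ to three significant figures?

Direct-runoff ordinates (Q − Q_b): 0.0, 2.0, 11.0, 37.0, 48.0, 49.0, 84.0, 101.0, 68.0, 46.0, 31.0, 21.0, 0.0 m³/s.
ΣQ_DR = 498.0 m³/s.
With Δt = 3 h = 10800 s, V = ΣQ_DR · Δt = 498.0 × 10800 = 5.38 × 10^6 m³.

V ≈ 5.38 × 10^6 m³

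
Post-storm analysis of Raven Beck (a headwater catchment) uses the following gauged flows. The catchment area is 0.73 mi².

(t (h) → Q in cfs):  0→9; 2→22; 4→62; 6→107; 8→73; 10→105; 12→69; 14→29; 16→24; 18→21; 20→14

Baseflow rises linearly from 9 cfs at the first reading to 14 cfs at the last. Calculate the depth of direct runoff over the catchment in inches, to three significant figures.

d ≈ 1.73 in

Direct runoff: 0.00, 12.50, 52.00, 96.50, 62.00, 93.50, 57.00, 16.50, 11.00, 7.50, 0.00 cfs; ΣQ_DR = 408.5 cfs.
V = ΣQ_DR · Δt = 408.5 × 7200 s = 2.941 × 10^6 ft³.
Over A = 0.73 mi², depth = V / A = 1.73 in.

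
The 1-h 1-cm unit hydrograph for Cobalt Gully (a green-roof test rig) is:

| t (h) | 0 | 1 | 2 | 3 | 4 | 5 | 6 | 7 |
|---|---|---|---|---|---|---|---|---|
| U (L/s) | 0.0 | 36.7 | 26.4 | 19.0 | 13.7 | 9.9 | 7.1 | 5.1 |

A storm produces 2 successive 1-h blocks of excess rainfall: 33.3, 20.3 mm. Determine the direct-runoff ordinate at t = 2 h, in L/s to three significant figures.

Q ≈ 162 L/s

By discrete convolution, Q_j = Σ (P_i / 10 mm) · U_{j−i}.
At t = 2 h (j=2): Q = (33.3/10)·26.4 + (20.3/10)·36.7 = 162 L/s.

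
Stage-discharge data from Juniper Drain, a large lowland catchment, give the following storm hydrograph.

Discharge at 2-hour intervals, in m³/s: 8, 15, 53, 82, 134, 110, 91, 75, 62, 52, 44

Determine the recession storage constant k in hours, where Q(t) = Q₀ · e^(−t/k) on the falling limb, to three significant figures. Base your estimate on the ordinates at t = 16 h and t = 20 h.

On the falling limb, Q drops from 62 to 44 m³/s between t = 16 h and t = 20 h (Δt = 4 h).
k = −Δt / ln(Q₂/Q₁) = −4 / ln(44/62) = 11.7 h.

k ≈ 11.7 h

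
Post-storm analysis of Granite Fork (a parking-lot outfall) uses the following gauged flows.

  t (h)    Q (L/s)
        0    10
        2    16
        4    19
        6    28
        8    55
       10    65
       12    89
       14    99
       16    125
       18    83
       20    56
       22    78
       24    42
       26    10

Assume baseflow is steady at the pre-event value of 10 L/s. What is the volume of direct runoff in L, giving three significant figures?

Direct-runoff ordinates (Q − Q_b): 0.0, 6.0, 9.0, 18.0, 45.0, 55.0, 79.0, 89.0, 115.0, 73.0, 46.0, 68.0, 32.0, 0.0 L/s.
ΣQ_DR = 635.0 L/s.
With Δt = 2 h = 7200 s, V = ΣQ_DR · Δt = 635.0 × 7200 = 4.57 × 10^6 L.

V ≈ 4.57 × 10^6 L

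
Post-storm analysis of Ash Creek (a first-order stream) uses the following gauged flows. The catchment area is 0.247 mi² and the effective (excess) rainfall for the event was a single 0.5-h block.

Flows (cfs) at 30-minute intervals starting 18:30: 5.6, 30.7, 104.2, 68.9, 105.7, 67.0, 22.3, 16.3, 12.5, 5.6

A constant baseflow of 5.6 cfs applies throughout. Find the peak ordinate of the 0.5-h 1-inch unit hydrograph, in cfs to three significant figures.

U_p ≈ 83.4 cfs

Direct runoff: 0.0, 25.1, 98.6, 63.3, 100.1, 61.4, 16.7, 10.7, 6.9, 0.0 cfs; ΣQ_DR = 382.8 cfs, peak = 100.1 cfs.
Runoff depth d = ΣQ_DR·Δt / A = 382.8 × 1800 / (0.247 mi²) = 1.201 in.
The 1-inch UH is the DRH scaled by (1 in)/d, so U_p = 100.1 × 1/1.201 = 83.4 cfs.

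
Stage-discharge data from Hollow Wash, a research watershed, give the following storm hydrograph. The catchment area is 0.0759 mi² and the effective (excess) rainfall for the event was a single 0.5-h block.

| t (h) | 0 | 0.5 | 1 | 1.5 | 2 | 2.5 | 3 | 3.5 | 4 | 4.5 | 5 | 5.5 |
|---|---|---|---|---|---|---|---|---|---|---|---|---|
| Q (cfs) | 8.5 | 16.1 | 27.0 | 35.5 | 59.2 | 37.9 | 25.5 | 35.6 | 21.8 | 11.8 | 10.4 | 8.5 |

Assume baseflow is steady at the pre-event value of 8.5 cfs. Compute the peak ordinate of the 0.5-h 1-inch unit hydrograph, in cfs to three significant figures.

U_p ≈ 25.4 cfs

Direct runoff: 0.0, 7.6, 18.5, 27.0, 50.7, 29.4, 17.0, 27.1, 13.3, 3.3, 1.9, 0.0 cfs; ΣQ_DR = 195.8 cfs, peak = 50.7 cfs.
Runoff depth d = ΣQ_DR·Δt / A = 195.8 × 1800 / (0.0759 mi²) = 1.999 in.
The 1-inch UH is the DRH scaled by (1 in)/d, so U_p = 50.7 × 1/1.999 = 25.4 cfs.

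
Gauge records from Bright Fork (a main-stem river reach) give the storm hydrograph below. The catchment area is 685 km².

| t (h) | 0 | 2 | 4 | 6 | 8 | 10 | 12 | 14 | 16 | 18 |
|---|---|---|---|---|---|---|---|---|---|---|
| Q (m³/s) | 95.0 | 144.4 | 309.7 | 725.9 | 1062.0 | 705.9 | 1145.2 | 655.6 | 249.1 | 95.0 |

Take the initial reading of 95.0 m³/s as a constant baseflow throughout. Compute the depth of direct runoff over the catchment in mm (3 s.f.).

d ≈ 44.5 mm

Direct runoff: 0.0, 49.4, 214.7, 630.9, 967.0, 610.9, 1050.2, 560.6, 154.1, 0.0 m³/s; ΣQ_DR = 4238 m³/s.
V = ΣQ_DR · Δt = 4238 × 7200 s = 3.051 × 10^7 m³.
Over A = 685 km², depth = V / A = 44.5 mm.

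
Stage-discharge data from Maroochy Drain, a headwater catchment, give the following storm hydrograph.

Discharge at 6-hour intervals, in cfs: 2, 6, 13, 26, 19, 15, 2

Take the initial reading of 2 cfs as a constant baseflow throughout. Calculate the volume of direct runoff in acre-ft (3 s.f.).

V ≈ 34.2 acre-ft

Direct-runoff ordinates (Q − Q_b): 0.0, 4.0, 11.0, 24.0, 17.0, 13.0, 0.0 cfs.
ΣQ_DR = 69.00 cfs.
With Δt = 6 h = 21600 s, V = ΣQ_DR · Δt = 69.00 × 21600 = 1.49 × 10^6 ft³ = 34.2 acre-ft.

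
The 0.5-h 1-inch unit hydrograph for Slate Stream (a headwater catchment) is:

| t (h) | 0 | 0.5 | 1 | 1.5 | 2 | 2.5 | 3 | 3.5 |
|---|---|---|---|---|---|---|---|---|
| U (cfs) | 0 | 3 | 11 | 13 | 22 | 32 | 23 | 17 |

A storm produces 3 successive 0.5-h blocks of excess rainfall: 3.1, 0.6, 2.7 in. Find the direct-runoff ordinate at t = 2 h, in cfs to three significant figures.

By discrete convolution, Q_j = Σ (P_i / 1 in) · U_{j−i}.
At t = 2 h (j=4): Q = (3.1/1)·22 + (0.6/1)·13 + (2.7/1)·11 = 106 cfs.

Q ≈ 106 cfs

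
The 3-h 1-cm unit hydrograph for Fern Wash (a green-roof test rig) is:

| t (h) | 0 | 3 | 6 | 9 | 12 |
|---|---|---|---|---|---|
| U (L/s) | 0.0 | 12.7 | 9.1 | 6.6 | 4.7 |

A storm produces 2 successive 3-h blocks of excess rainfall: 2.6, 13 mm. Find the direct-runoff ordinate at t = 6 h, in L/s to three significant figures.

Q ≈ 18.9 L/s

By discrete convolution, Q_j = Σ (P_i / 10 mm) · U_{j−i}.
At t = 6 h (j=2): Q = (2.6/10)·9.1 + (13/10)·12.7 = 18.9 L/s.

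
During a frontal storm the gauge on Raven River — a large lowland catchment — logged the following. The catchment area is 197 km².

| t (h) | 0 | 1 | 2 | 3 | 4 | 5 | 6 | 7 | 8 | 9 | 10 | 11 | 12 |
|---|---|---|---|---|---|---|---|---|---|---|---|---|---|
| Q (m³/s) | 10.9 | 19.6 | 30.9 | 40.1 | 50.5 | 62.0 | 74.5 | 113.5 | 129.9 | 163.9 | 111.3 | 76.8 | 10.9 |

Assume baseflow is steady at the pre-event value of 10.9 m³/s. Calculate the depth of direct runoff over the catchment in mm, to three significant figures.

Direct runoff: 0.0, 8.7, 20.0, 29.2, 39.6, 51.1, 63.6, 102.6, 119.0, 153.0, 100.4, 65.9, 0.0 m³/s; ΣQ_DR = 753.1 m³/s.
V = ΣQ_DR · Δt = 753.1 × 3600 s = 2.711 × 10^6 m³.
Over A = 197 km², depth = V / A = 13.8 mm.

d ≈ 13.8 mm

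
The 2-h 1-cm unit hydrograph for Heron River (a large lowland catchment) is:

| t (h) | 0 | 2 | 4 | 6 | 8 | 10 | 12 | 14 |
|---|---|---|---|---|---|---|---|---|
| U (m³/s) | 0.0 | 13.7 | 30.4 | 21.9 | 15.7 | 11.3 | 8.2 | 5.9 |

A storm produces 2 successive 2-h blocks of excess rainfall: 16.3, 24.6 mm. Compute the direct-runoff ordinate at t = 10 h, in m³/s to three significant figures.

By discrete convolution, Q_j = Σ (P_i / 10 mm) · U_{j−i}.
At t = 10 h (j=5): Q = (16.3/10)·11.3 + (24.6/10)·15.7 = 57.0 m³/s.

Q ≈ 57.0 m³/s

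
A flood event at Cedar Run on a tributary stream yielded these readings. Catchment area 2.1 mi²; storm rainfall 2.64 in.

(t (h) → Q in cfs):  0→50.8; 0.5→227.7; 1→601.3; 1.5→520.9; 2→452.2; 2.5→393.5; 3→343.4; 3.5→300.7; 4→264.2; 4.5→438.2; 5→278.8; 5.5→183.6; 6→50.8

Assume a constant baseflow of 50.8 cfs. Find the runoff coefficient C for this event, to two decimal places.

ΣQ_DR = 3446 cfs; V = ΣQ_DR·Δt = 6.202 × 10^6 ft³.
Runoff depth d = V / A = 1.271 in.
C = d / P = 1.271 / 2.64 = 0.48.

C ≈ 0.48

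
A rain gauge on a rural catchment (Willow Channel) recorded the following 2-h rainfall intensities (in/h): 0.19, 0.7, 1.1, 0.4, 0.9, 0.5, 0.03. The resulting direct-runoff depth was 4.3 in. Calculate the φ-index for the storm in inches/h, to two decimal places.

Only the 5 blocks with intensity above φ contribute runoff: 0.7, 1.1, 0.4, 0.9, 0.5 in/h.
Σ(I−φ)·Δt = d  ⇒  (0.7+1.1+0.4+0.9+0.5 − 5φ)·2 = 4.3
φ = (3.600 − 4.3/2) / 5 = 0.29 in/h.

φ ≈ 0.29 in/h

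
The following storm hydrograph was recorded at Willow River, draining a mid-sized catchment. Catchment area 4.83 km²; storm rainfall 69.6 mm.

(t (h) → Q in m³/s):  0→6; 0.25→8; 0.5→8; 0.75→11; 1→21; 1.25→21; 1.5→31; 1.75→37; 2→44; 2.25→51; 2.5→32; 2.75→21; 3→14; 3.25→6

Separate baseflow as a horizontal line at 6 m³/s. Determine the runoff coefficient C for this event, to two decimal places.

C ≈ 0.61

ΣQ_DR = 227.0 m³/s; V = ΣQ_DR·Δt = 2.043 × 10^5 m³.
Runoff depth d = V / A = 42.30 mm.
C = d / P = 42.30 / 69.6 = 0.61.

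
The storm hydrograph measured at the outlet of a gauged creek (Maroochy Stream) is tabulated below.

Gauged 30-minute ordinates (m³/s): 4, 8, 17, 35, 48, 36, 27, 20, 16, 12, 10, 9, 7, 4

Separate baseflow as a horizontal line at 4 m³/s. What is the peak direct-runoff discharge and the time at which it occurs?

Q_p = 44.0 m³/s at t = 2 h

Subtracting baseflow gives direct-runoff ordinates: 0.0, 4.0, 13.0, 31.0, 44.0, 32.0, 23.0, 16.0, 12.0, 8.0, 6.0, 5.0, 3.0, 0.0 m³/s.
The maximum is 44.0 m³/s, occurring at the reading for t = 2 h.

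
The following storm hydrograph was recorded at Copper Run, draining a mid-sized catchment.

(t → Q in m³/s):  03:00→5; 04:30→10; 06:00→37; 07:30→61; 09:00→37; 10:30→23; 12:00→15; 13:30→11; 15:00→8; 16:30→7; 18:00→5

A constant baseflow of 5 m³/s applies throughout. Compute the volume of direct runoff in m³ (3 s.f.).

Direct-runoff ordinates (Q − Q_b): 0.0, 5.0, 32.0, 56.0, 32.0, 18.0, 10.0, 6.0, 3.0, 2.0, 0.0 m³/s.
ΣQ_DR = 164.0 m³/s.
With Δt = 1.5 h = 5400 s, V = ΣQ_DR · Δt = 164.0 × 5400 = 8.86 × 10^5 m³.

V ≈ 8.86 × 10^5 m³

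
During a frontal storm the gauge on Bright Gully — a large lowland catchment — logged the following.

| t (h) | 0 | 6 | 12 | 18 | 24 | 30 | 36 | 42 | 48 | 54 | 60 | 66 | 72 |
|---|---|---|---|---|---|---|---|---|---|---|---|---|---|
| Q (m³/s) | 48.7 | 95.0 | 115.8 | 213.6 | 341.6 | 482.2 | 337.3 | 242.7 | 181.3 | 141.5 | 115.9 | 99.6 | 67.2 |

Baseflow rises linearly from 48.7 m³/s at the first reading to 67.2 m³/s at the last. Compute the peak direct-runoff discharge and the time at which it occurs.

Q_p = 425.79 m³/s at t = 30 h

Subtracting baseflow gives direct-runoff ordinates: 0.00, 44.76, 64.02, 160.28, 286.73, 425.79, 279.35, 183.21, 120.27, 78.92, 51.78, 33.94, 0.00 m³/s.
The maximum is 425.79 m³/s, occurring at the reading for t = 30 h.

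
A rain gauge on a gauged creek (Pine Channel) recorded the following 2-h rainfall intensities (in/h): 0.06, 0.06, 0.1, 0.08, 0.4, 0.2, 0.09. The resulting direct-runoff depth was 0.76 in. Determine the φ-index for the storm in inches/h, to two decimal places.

Only the 2 blocks with intensity above φ contribute runoff: 0.4, 0.2 in/h.
Σ(I−φ)·Δt = d  ⇒  (0.4+0.2 − 2φ)·2 = 0.76
φ = (0.6000 − 0.76/2) / 2 = 0.11 in/h.

φ ≈ 0.11 in/h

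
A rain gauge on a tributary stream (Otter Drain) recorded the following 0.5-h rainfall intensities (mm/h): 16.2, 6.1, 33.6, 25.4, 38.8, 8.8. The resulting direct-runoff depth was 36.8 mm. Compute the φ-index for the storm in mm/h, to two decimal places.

φ ≈ 10.10 mm/h

Only the 4 blocks with intensity above φ contribute runoff: 16.2, 33.6, 25.4, 38.8 mm/h.
Σ(I−φ)·Δt = d  ⇒  (16.2+33.6+25.4+38.8 − 4φ)·0.5 = 36.8
φ = (114.0 − 36.8/0.5) / 4 = 10.10 mm/h.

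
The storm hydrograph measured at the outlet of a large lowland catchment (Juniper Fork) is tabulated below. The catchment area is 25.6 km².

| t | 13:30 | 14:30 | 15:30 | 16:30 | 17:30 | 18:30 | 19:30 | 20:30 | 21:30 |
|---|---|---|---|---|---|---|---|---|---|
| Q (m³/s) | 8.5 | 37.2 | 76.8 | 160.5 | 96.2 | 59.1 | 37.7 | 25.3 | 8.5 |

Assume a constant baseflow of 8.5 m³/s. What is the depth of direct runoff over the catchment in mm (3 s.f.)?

Direct runoff: 0.0, 28.7, 68.3, 152.0, 87.7, 50.6, 29.2, 16.8, 0.0 m³/s; ΣQ_DR = 433.3 m³/s.
V = ΣQ_DR · Δt = 433.3 × 3600 s = 1.560 × 10^6 m³.
Over A = 25.6 km², depth = V / A = 60.9 mm.

d ≈ 60.9 mm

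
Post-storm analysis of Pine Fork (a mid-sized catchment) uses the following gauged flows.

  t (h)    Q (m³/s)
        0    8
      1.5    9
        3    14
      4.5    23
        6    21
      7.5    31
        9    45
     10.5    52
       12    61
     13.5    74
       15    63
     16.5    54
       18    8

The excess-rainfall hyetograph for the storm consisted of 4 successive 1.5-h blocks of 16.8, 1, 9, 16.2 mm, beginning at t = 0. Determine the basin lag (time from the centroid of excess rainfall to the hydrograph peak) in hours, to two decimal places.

Centroid of excess rainfall: t_c = Σ P_i·t̄_i / ΣP_i = 3.1081 h (block centres at 0.75, 2.25, 3.75, 5.25 h).
Hydrograph peak occurs at t = 13.5 h, so basin lag t_L = 13.5 − 3.1081 = 10.39 h.

t_L ≈ 10.39 h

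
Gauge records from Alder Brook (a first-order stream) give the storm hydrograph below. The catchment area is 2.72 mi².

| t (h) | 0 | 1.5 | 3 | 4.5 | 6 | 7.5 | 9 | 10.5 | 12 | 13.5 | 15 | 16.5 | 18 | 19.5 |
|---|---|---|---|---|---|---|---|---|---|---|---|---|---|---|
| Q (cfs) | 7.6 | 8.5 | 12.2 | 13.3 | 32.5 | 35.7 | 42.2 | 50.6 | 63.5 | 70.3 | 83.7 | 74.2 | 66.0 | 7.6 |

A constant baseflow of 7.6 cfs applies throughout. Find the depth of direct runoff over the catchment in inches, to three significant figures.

d ≈ 0.394 in

Direct runoff: 0.0, 0.9, 4.6, 5.7, 24.9, 28.1, 34.6, 43.0, 55.9, 62.7, 76.1, 66.6, 58.4, 0.0 cfs; ΣQ_DR = 461.5 cfs.
V = ΣQ_DR · Δt = 461.5 × 5400 s = 2.492 × 10^6 ft³.
Over A = 2.72 mi², depth = V / A = 0.394 in.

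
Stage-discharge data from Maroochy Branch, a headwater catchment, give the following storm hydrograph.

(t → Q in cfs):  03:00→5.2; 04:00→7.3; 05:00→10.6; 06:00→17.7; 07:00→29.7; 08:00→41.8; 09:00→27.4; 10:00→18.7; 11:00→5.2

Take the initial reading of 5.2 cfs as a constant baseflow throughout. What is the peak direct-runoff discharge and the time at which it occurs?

Q_p = 36.6 cfs at t = 08:00

Subtracting baseflow gives direct-runoff ordinates: 0.0, 2.1, 5.4, 12.5, 24.5, 36.6, 22.2, 13.5, 0.0 cfs.
The maximum is 36.6 cfs, occurring at the reading for t = 08:00.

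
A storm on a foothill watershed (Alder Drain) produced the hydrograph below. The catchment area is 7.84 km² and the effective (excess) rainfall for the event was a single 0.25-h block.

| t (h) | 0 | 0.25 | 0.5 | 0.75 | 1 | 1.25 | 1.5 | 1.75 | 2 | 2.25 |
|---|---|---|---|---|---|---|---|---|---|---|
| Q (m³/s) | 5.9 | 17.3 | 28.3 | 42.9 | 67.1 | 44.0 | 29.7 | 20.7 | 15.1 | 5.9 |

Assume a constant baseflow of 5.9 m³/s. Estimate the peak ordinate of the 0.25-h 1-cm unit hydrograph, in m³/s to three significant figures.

Direct runoff: 0.0, 11.4, 22.4, 37.0, 61.2, 38.1, 23.8, 14.8, 9.2, 0.0 m³/s; ΣQ_DR = 217.9 m³/s, peak = 61.2 m³/s.
Runoff depth d = ΣQ_DR·Δt / A = 217.9 × 900 / (7.84 km²) = 25.01 mm.
The 1-cm UH is the DRH scaled by (10 mm)/d, so U_p = 61.2 × 10/25.01 = 24.5 m³/s.

U_p ≈ 24.5 m³/s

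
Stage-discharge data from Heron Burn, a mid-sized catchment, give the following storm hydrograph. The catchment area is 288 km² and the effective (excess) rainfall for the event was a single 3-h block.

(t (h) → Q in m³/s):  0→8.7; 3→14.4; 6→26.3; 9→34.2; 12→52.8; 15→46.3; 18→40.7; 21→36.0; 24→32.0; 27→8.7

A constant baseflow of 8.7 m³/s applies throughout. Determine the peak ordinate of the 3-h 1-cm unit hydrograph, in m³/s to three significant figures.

U_p ≈ 55.2 m³/s

Direct runoff: 0.0, 5.7, 17.6, 25.5, 44.1, 37.6, 32.0, 27.3, 23.3, 0.0 m³/s; ΣQ_DR = 213.1 m³/s, peak = 44.1 m³/s.
Runoff depth d = ΣQ_DR·Δt / A = 213.1 × 10800 / (288 km²) = 7.991 mm.
The 1-cm UH is the DRH scaled by (10 mm)/d, so U_p = 44.1 × 10/7.991 = 55.2 m³/s.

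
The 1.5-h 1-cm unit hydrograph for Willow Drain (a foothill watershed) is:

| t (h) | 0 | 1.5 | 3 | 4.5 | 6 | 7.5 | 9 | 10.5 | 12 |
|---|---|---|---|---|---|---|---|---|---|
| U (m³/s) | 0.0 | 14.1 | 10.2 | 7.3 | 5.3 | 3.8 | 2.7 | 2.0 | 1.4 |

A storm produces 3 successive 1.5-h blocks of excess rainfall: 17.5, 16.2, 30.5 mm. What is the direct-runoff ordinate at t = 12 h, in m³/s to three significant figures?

Q ≈ 13.9 m³/s

By discrete convolution, Q_j = Σ (P_i / 10 mm) · U_{j−i}.
At t = 12 h (j=8): Q = (17.5/10)·1.4 + (16.2/10)·2.0 + (30.5/10)·2.7 = 13.9 m³/s.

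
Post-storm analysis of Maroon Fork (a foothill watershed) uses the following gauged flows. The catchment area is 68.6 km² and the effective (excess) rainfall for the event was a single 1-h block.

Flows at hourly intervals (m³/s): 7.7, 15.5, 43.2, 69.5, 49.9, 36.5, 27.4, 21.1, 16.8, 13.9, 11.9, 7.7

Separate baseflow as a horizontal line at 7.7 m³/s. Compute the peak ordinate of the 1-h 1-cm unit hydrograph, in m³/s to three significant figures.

Direct runoff: 0.0, 7.8, 35.5, 61.8, 42.2, 28.8, 19.7, 13.4, 9.1, 6.2, 4.2, 0.0 m³/s; ΣQ_DR = 228.7 m³/s, peak = 61.8 m³/s.
Runoff depth d = ΣQ_DR·Δt / A = 228.7 × 3600 / (68.6 km²) = 12.00 mm.
The 1-cm UH is the DRH scaled by (10 mm)/d, so U_p = 61.8 × 10/12.00 = 51.5 m³/s.

U_p ≈ 51.5 m³/s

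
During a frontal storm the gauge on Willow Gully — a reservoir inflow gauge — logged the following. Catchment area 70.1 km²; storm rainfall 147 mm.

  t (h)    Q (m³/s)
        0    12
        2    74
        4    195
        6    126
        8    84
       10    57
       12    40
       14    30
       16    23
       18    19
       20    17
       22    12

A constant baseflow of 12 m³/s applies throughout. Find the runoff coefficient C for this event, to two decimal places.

ΣQ_DR = 545.0 m³/s; V = ΣQ_DR·Δt = 3.924 × 10^6 m³.
Runoff depth d = V / A = 55.98 mm.
C = d / P = 55.98 / 147 = 0.38.

C ≈ 0.38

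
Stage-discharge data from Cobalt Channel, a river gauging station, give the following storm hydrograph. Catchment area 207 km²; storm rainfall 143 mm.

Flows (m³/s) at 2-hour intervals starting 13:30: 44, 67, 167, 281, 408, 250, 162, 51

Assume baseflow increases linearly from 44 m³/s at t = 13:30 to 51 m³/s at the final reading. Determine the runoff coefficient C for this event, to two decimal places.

C ≈ 0.26

ΣQ_DR = 1050 m³/s; V = ΣQ_DR·Δt = 7.560 × 10^6 m³.
Runoff depth d = V / A = 36.52 mm.
C = d / P = 36.52 / 143 = 0.26.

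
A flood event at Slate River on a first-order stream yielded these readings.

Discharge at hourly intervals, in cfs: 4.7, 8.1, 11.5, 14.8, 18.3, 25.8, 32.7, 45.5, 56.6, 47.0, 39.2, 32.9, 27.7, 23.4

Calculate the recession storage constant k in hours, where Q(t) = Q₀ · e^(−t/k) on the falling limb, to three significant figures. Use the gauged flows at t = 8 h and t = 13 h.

On the falling limb, Q drops from 56.6 to 23.4 cfs between t = 8 h and t = 13 h (Δt = 5 h).
k = −Δt / ln(Q₂/Q₁) = −5 / ln(23.4/56.6) = 5.66 h.

k ≈ 5.66 h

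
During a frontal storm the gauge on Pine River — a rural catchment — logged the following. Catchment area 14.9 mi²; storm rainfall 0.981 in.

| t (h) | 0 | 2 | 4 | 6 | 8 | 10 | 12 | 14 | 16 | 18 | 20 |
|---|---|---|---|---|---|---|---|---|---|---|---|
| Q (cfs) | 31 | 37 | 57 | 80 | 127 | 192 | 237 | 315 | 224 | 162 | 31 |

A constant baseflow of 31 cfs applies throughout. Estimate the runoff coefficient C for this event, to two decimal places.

ΣQ_DR = 1152 cfs; V = ΣQ_DR·Δt = 8.294 × 10^6 ft³.
Runoff depth d = V / A = 0.2396 in.
C = d / P = 0.2396 / 0.981 = 0.24.

C ≈ 0.24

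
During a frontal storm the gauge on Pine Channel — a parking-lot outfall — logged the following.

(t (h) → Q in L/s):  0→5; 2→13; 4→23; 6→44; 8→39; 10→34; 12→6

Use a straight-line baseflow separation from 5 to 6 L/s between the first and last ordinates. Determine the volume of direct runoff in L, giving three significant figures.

Direct-runoff ordinates (Q − Q_b): 0.00, 7.83, 17.67, 38.50, 33.33, 28.17, 0.00 L/s.
ΣQ_DR = 125.5 L/s.
With Δt = 2 h = 7200 s, V = ΣQ_DR · Δt = 125.5 × 7200 = 9.04 × 10^5 L.

V ≈ 9.04 × 10^5 L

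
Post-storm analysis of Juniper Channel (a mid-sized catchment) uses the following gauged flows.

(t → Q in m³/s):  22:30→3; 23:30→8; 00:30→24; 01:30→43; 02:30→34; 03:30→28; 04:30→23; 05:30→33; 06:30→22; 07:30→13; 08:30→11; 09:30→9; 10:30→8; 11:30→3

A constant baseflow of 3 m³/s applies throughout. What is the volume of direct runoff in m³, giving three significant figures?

V ≈ 7.92 × 10^5 m³

Direct-runoff ordinates (Q − Q_b): 0.0, 5.0, 21.0, 40.0, 31.0, 25.0, 20.0, 30.0, 19.0, 10.0, 8.0, 6.0, 5.0, 0.0 m³/s.
ΣQ_DR = 220.0 m³/s.
With Δt = 1 h = 3600 s, V = ΣQ_DR · Δt = 220.0 × 3600 = 7.92 × 10^5 m³.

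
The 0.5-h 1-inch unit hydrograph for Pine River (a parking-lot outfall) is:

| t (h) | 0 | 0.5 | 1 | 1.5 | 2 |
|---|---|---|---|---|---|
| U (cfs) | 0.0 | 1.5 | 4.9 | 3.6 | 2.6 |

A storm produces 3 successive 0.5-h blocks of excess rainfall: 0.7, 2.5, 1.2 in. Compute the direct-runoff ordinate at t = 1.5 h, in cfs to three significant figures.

Q ≈ 16.6 cfs

By discrete convolution, Q_j = Σ (P_i / 1 in) · U_{j−i}.
At t = 1.5 h (j=3): Q = (0.7/1)·3.6 + (2.5/1)·4.9 + (1.2/1)·1.5 = 16.6 cfs.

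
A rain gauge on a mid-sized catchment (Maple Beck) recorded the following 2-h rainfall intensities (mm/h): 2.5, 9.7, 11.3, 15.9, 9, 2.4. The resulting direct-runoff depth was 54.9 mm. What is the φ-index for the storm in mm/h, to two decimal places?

φ ≈ 4.61 mm/h

Only the 4 blocks with intensity above φ contribute runoff: 9.7, 11.3, 15.9, 9 mm/h.
Σ(I−φ)·Δt = d  ⇒  (9.7+11.3+15.9+9 − 4φ)·2 = 54.9
φ = (45.90 − 54.9/2) / 4 = 4.61 mm/h.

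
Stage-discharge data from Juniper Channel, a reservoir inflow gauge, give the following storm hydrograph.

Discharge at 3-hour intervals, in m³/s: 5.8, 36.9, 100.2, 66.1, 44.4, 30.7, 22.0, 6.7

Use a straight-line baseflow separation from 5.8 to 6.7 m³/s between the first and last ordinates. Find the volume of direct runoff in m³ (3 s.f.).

V ≈ 2.84 × 10^6 m³

Direct-runoff ordinates (Q − Q_b): 0.00, 30.97, 94.14, 59.91, 38.09, 24.26, 15.43, 0.00 m³/s.
ΣQ_DR = 262.8 m³/s.
With Δt = 3 h = 10800 s, V = ΣQ_DR · Δt = 262.8 × 10800 = 2.84 × 10^6 m³.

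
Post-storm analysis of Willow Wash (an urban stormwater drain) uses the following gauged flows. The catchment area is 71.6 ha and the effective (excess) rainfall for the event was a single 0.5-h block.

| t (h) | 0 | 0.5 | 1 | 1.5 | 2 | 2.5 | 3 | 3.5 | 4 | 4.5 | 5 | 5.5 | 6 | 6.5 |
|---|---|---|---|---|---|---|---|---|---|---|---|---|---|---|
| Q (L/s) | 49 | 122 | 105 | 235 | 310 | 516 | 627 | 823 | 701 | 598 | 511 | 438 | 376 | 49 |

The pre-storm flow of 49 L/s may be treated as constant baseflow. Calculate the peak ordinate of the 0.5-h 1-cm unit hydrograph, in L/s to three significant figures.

Direct runoff: 0.0, 73.0, 56.0, 186.0, 261.0, 467.0, 578.0, 774.0, 652.0, 549.0, 462.0, 389.0, 327.0, 0.0 L/s; ΣQ_DR = 4774 L/s, peak = 774.0 L/s.
Runoff depth d = ΣQ_DR·Δt / A = 4774 × 1800 / (71.6 ha) = 12.00 mm.
The 1-cm UH is the DRH scaled by (10 mm)/d, so U_p = 774.0 × 10/12.00 = 645 L/s.

U_p ≈ 645 L/s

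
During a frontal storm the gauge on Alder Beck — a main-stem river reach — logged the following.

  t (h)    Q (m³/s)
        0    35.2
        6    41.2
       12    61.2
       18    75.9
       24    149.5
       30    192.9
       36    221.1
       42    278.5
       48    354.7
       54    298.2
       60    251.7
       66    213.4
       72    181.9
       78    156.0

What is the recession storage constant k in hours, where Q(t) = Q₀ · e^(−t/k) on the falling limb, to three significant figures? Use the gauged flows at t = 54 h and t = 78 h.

On the falling limb, Q drops from 298.2 to 156.0 m³/s between t = 54 h and t = 78 h (Δt = 24 h).
k = −Δt / ln(Q₂/Q₁) = −24 / ln(156.0/298.2) = 37.0 h.

k ≈ 37.0 h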